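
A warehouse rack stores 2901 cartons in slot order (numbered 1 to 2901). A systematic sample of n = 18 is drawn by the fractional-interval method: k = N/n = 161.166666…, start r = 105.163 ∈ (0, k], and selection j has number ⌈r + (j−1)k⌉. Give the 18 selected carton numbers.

j=1: r + 0k = 105.163 → ⌈·⌉ = 106
j=2: r + 1k = 266.329666… → ⌈·⌉ = 267
j=3: r + 2k = 427.496333… → ⌈·⌉ = 428
j=4: r + 3k = 588.663 → ⌈·⌉ = 589
j=5: r + 4k = 749.829666… → ⌈·⌉ = 750
j=6: r + 5k = 910.996333… → ⌈·⌉ = 911
j=7: r + 6k = 1072.163 → ⌈·⌉ = 1073
j=8: r + 7k = 1233.329666… → ⌈·⌉ = 1234
j=9: r + 8k = 1394.496333… → ⌈·⌉ = 1395
j=10: r + 9k = 1555.663 → ⌈·⌉ = 1556
j=11: r + 10k = 1716.829666… → ⌈·⌉ = 1717
j=12: r + 11k = 1877.996333… → ⌈·⌉ = 1878
j=13: r + 12k = 2039.163 → ⌈·⌉ = 2040
j=14: r + 13k = 2200.329666… → ⌈·⌉ = 2201
j=15: r + 14k = 2361.496333… → ⌈·⌉ = 2362
j=16: r + 15k = 2522.663 → ⌈·⌉ = 2523
j=17: r + 16k = 2683.829666… → ⌈·⌉ = 2684
j=18: r + 17k = 2844.996333… → ⌈·⌉ = 2845

106, 267, 428, 589, 750, 911, 1073, 1234, 1395, 1556, 1717, 1878, 2040, 2201, 2362, 2523, 2684, 2845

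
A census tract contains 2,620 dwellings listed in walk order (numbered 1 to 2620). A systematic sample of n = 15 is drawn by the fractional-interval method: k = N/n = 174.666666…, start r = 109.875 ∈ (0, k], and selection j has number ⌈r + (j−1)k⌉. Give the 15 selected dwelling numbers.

j=1: r + 0k = 109.875 → ⌈·⌉ = 110
j=2: r + 1k = 284.541666… → ⌈·⌉ = 285
j=3: r + 2k = 459.208333… → ⌈·⌉ = 460
j=4: r + 3k = 633.875 → ⌈·⌉ = 634
j=5: r + 4k = 808.541666… → ⌈·⌉ = 809
j=6: r + 5k = 983.208333… → ⌈·⌉ = 984
j=7: r + 6k = 1157.875 → ⌈·⌉ = 1158
j=8: r + 7k = 1332.541666… → ⌈·⌉ = 1333
j=9: r + 8k = 1507.208333… → ⌈·⌉ = 1508
j=10: r + 9k = 1681.875 → ⌈·⌉ = 1682
j=11: r + 10k = 1856.541666… → ⌈·⌉ = 1857
j=12: r + 11k = 2031.208333… → ⌈·⌉ = 2032
j=13: r + 12k = 2205.875 → ⌈·⌉ = 2206
j=14: r + 13k = 2380.541666… → ⌈·⌉ = 2381
j=15: r + 14k = 2555.208333… → ⌈·⌉ = 2556

110, 285, 460, 634, 809, 984, 1158, 1333, 1508, 1682, 1857, 2032, 2206, 2381, 2556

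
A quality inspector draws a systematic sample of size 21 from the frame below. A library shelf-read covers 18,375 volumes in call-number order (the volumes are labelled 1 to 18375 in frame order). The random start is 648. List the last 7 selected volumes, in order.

k = N/n = 18375/21 = 875
15th selection = 648 + 14×875 = 12898
16th: 12898 + 875 = 13773
17th: 13773 + 875 = 14648
18th: 14648 + 875 = 15523
19th: 15523 + 875 = 16398
20th: 16398 + 875 = 17273
21st: 17273 + 875 = 18148

12898, 13773, 14648, 15523, 16398, 17273, 18148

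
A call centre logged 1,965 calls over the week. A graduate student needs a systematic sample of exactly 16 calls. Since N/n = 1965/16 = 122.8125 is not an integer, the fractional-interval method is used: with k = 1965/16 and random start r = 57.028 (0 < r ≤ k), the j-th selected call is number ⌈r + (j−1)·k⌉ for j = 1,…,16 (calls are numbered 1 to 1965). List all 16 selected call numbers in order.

58, 180, 303, 426, 549, 672, 794, 917, 1040, 1163, 1286, 1408, 1531, 1654, 1777, 1900

j=1: r + 0k = 57.028 → ⌈·⌉ = 58
j=2: r + 1k = 179.8405 → ⌈·⌉ = 180
j=3: r + 2k = 302.653 → ⌈·⌉ = 303
j=4: r + 3k = 425.4655 → ⌈·⌉ = 426
j=5: r + 4k = 548.278 → ⌈·⌉ = 549
j=6: r + 5k = 671.0905 → ⌈·⌉ = 672
j=7: r + 6k = 793.903 → ⌈·⌉ = 794
j=8: r + 7k = 916.7155 → ⌈·⌉ = 917
j=9: r + 8k = 1039.528 → ⌈·⌉ = 1040
j=10: r + 9k = 1162.3405 → ⌈·⌉ = 1163
j=11: r + 10k = 1285.153 → ⌈·⌉ = 1286
j=12: r + 11k = 1407.9655 → ⌈·⌉ = 1408
j=13: r + 12k = 1530.778 → ⌈·⌉ = 1531
j=14: r + 13k = 1653.5905 → ⌈·⌉ = 1654
j=15: r + 14k = 1776.403 → ⌈·⌉ = 1777
j=16: r + 15k = 1899.2155 → ⌈·⌉ = 1900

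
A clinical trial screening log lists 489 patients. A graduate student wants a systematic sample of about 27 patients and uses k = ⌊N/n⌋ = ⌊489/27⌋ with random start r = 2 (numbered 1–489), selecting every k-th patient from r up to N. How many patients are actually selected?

k = ⌊489/27⌋ = 18
Achieved size = ⌊(489 − 2)/18⌋ + 1 = ⌊487/18⌋ + 1 = 27 + 1 = 28
(last selection: 2 + 27×18 = 488 ≤ 489; next would be 506 > 489)

28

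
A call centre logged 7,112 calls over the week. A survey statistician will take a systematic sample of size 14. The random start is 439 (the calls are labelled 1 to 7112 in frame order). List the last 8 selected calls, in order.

k = N/n = 7112/14 = 508
7th selection = 439 + 6×508 = 3487
8th: 3487 + 508 = 3995
9th: 3995 + 508 = 4503
10th: 4503 + 508 = 5011
11th: 5011 + 508 = 5519
12th: 5519 + 508 = 6027
13th: 6027 + 508 = 6535
14th: 6535 + 508 = 7043

3487, 3995, 4503, 5011, 5519, 6027, 6535, 7043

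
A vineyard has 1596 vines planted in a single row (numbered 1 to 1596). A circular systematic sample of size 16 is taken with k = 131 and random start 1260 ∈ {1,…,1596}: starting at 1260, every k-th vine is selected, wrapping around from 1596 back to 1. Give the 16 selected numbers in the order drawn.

1260, 1391, 1522, 57, 188, 319, 450, 581, 712, 843, 974, 1105, 1236, 1367, 1498, 33

Selection 1: 1260
Selection 2: 1260 + 131 = 1391
Selection 3: 1391 + 131 = 1522
Selection 4: 1522 + 131 = 1653 → 1653 − 1596 = 57
Selection 5: 57 + 131 = 188
Selection 6: 188 + 131 = 319
Selection 7: 319 + 131 = 450
Selection 8: 450 + 131 = 581
Selection 9: 581 + 131 = 712
Selection 10: 712 + 131 = 843
Selection 11: 843 + 131 = 974
Selection 12: 974 + 131 = 1105
Selection 13: 1105 + 131 = 1236
Selection 14: 1236 + 131 = 1367
Selection 15: 1367 + 131 = 1498
Selection 16: 1498 + 131 = 1629 → 1629 − 1596 = 33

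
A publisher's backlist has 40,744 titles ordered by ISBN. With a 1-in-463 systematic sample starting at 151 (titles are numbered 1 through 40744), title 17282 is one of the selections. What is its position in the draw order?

38

k = 463
position = (17282 − 151)/463 + 1 = 17131/463 + 1 = 37 + 1 = 38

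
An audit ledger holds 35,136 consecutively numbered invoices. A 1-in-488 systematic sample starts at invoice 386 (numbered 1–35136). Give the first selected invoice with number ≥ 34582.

k = 488
Steps past start: ⌈(34582 − 386)/488⌉ = ⌈34196/488⌉ = 71
Selected invoice: 386 + 71×488 = 35034

35034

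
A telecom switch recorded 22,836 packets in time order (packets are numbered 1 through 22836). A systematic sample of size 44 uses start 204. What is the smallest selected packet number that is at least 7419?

7470

k = 22836/44 = 519
Steps past start: ⌈(7419 − 204)/519⌉ = ⌈7215/519⌉ = 14
Selected packet: 204 + 14×519 = 7470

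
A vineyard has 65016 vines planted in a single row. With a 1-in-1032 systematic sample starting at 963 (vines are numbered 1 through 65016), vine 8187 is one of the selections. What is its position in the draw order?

8

k = 1032
position = (8187 − 963)/1032 + 1 = 7224/1032 + 1 = 7 + 1 = 8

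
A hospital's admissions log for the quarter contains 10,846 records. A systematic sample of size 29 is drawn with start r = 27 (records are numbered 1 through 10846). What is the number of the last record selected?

k = 10846/29 = 374
29th selection = r + (29−1)·k = 27 + 28×374 = 27 + 10472 = 10499

10499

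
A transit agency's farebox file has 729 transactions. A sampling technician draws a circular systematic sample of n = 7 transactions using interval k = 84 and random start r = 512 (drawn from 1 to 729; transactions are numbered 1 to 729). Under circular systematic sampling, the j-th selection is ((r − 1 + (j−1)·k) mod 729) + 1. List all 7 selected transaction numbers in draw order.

Selection 1: 512
Selection 2: 512 + 84 = 596
Selection 3: 596 + 84 = 680
Selection 4: 680 + 84 = 764 → 764 − 729 = 35
Selection 5: 35 + 84 = 119
Selection 6: 119 + 84 = 203
Selection 7: 203 + 84 = 287

512, 596, 680, 35, 119, 203, 287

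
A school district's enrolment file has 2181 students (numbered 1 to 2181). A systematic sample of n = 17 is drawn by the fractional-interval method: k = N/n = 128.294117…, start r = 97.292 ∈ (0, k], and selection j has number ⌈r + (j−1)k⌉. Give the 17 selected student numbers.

98, 226, 354, 483, 611, 739, 868, 996, 1124, 1252, 1381, 1509, 1637, 1766, 1894, 2022, 2150

j=1: r + 0k = 97.292 → ⌈·⌉ = 98
j=2: r + 1k = 225.586117… → ⌈·⌉ = 226
j=3: r + 2k = 353.880235… → ⌈·⌉ = 354
j=4: r + 3k = 482.174352… → ⌈·⌉ = 483
j=5: r + 4k = 610.468470… → ⌈·⌉ = 611
j=6: r + 5k = 738.762588… → ⌈·⌉ = 739
j=7: r + 6k = 867.056705… → ⌈·⌉ = 868
j=8: r + 7k = 995.350823… → ⌈·⌉ = 996
j=9: r + 8k = 1123.644941… → ⌈·⌉ = 1124
j=10: r + 9k = 1251.939058… → ⌈·⌉ = 1252
j=11: r + 10k = 1380.233176… → ⌈·⌉ = 1381
j=12: r + 11k = 1508.527294… → ⌈·⌉ = 1509
j=13: r + 12k = 1636.821411… → ⌈·⌉ = 1637
j=14: r + 13k = 1765.115529… → ⌈·⌉ = 1766
j=15: r + 14k = 1893.409647… → ⌈·⌉ = 1894
j=16: r + 15k = 2021.703764… → ⌈·⌉ = 2022
j=17: r + 16k = 2149.997882… → ⌈·⌉ = 2150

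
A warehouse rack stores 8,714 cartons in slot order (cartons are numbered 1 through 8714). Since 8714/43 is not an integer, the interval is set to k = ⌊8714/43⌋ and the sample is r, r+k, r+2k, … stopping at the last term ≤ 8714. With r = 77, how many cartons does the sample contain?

43

k = ⌊8714/43⌋ = 202
Achieved size = ⌊(8714 − 77)/202⌋ + 1 = ⌊8637/202⌋ + 1 = 42 + 1 = 43
(last selection: 77 + 42×202 = 8561 ≤ 8714; next would be 8763 > 8714)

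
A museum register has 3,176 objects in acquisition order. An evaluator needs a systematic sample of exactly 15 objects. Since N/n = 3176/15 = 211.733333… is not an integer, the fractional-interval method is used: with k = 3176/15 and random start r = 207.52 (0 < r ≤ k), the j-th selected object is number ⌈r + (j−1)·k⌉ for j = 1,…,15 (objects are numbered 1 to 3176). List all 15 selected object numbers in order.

208, 420, 631, 843, 1055, 1267, 1478, 1690, 1902, 2114, 2325, 2537, 2749, 2961, 3172

j=1: r + 0k = 207.52 → ⌈·⌉ = 208
j=2: r + 1k = 419.253333… → ⌈·⌉ = 420
j=3: r + 2k = 630.986666… → ⌈·⌉ = 631
j=4: r + 3k = 842.72 → ⌈·⌉ = 843
j=5: r + 4k = 1054.453333… → ⌈·⌉ = 1055
j=6: r + 5k = 1266.186666… → ⌈·⌉ = 1267
j=7: r + 6k = 1477.92 → ⌈·⌉ = 1478
j=8: r + 7k = 1689.653333… → ⌈·⌉ = 1690
j=9: r + 8k = 1901.386666… → ⌈·⌉ = 1902
j=10: r + 9k = 2113.12 → ⌈·⌉ = 2114
j=11: r + 10k = 2324.853333… → ⌈·⌉ = 2325
j=12: r + 11k = 2536.586666… → ⌈·⌉ = 2537
j=13: r + 12k = 2748.32 → ⌈·⌉ = 2749
j=14: r + 13k = 2960.053333… → ⌈·⌉ = 2961
j=15: r + 14k = 3171.786666… → ⌈·⌉ = 3172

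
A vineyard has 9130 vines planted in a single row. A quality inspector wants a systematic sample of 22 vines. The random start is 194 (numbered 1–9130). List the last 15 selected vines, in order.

k = N/n = 9130/22 = 415
8th selection = 194 + 7×415 = 3099
9th: 3099 + 415 = 3514
10th: 3514 + 415 = 3929
11th: 3929 + 415 = 4344
12th: 4344 + 415 = 4759
13th: 4759 + 415 = 5174
14th: 5174 + 415 = 5589
15th: 5589 + 415 = 6004
16th: 6004 + 415 = 6419
17th: 6419 + 415 = 6834
18th: 6834 + 415 = 7249
19th: 7249 + 415 = 7664
20th: 7664 + 415 = 8079
21st: 8079 + 415 = 8494
22nd: 8494 + 415 = 8909

3099, 3514, 3929, 4344, 4759, 5174, 5589, 6004, 6419, 6834, 7249, 7664, 8079, 8494, 8909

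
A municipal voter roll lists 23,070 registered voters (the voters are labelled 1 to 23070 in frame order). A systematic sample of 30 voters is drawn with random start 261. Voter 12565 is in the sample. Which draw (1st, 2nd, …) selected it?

17

k = 23070/30 = 769
position = (12565 − 261)/769 + 1 = 12304/769 + 1 = 16 + 1 = 17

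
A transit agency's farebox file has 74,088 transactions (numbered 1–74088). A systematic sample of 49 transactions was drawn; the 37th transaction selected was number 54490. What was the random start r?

58

k = 74088/49 = 1512
r = 54490 − (37−1)×1512 = 54490 − 54432 = 58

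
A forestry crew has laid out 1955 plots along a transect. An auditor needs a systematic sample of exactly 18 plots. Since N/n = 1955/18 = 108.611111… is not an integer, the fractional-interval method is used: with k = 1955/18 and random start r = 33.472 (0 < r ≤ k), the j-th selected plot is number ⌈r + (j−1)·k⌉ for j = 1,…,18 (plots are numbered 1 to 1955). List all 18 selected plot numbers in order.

j=1: r + 0k = 33.472 → ⌈·⌉ = 34
j=2: r + 1k = 142.083111… → ⌈·⌉ = 143
j=3: r + 2k = 250.694222… → ⌈·⌉ = 251
j=4: r + 3k = 359.305333… → ⌈·⌉ = 360
j=5: r + 4k = 467.916444… → ⌈·⌉ = 468
j=6: r + 5k = 576.527555… → ⌈·⌉ = 577
j=7: r + 6k = 685.138666… → ⌈·⌉ = 686
j=8: r + 7k = 793.749777… → ⌈·⌉ = 794
j=9: r + 8k = 902.360888… → ⌈·⌉ = 903
j=10: r + 9k = 1010.972 → ⌈·⌉ = 1011
j=11: r + 10k = 1119.583111… → ⌈·⌉ = 1120
j=12: r + 11k = 1228.194222… → ⌈·⌉ = 1229
j=13: r + 12k = 1336.805333… → ⌈·⌉ = 1337
j=14: r + 13k = 1445.416444… → ⌈·⌉ = 1446
j=15: r + 14k = 1554.027555… → ⌈·⌉ = 1555
j=16: r + 15k = 1662.638666… → ⌈·⌉ = 1663
j=17: r + 16k = 1771.249777… → ⌈·⌉ = 1772
j=18: r + 17k = 1879.860888… → ⌈·⌉ = 1880

34, 143, 251, 360, 468, 577, 686, 794, 903, 1011, 1120, 1229, 1337, 1446, 1555, 1663, 1772, 1880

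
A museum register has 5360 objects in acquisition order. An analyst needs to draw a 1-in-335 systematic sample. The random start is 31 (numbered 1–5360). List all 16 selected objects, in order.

31, 366, 701, 1036, 1371, 1706, 2041, 2376, 2711, 3046, 3381, 3716, 4051, 4386, 4721, 5056

object 1: 31
object 2: 31 + 335 = 366
object 3: 366 + 335 = 701
object 4: 701 + 335 = 1036
object 5: 1036 + 335 = 1371
object 6: 1371 + 335 = 1706
object 7: 1706 + 335 = 2041
object 8: 2041 + 335 = 2376
object 9: 2376 + 335 = 2711
object 10: 2711 + 335 = 3046
object 11: 3046 + 335 = 3381
object 12: 3381 + 335 = 3716
object 13: 3716 + 335 = 4051
object 14: 4051 + 335 = 4386
object 15: 4386 + 335 = 4721
object 16: 4721 + 335 = 5056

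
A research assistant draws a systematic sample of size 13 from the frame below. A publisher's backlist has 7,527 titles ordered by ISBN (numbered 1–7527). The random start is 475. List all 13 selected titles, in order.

475, 1054, 1633, 2212, 2791, 3370, 3949, 4528, 5107, 5686, 6265, 6844, 7423

k = N/n = 7527/13 = 579
title 1: 475
title 2: 475 + 579 = 1054
title 3: 1054 + 579 = 1633
title 4: 1633 + 579 = 2212
title 5: 2212 + 579 = 2791
title 6: 2791 + 579 = 3370
title 7: 3370 + 579 = 3949
title 8: 3949 + 579 = 4528
title 9: 4528 + 579 = 5107
title 10: 5107 + 579 = 5686
title 11: 5686 + 579 = 6265
title 12: 6265 + 579 = 6844
title 13: 6844 + 579 = 7423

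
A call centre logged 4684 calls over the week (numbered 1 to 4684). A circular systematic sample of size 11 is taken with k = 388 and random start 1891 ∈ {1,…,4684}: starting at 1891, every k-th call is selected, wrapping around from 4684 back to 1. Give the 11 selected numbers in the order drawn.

1891, 2279, 2667, 3055, 3443, 3831, 4219, 4607, 311, 699, 1087

Selection 1: 1891
Selection 2: 1891 + 388 = 2279
Selection 3: 2279 + 388 = 2667
Selection 4: 2667 + 388 = 3055
Selection 5: 3055 + 388 = 3443
Selection 6: 3443 + 388 = 3831
Selection 7: 3831 + 388 = 4219
Selection 8: 4219 + 388 = 4607
Selection 9: 4607 + 388 = 4995 → 4995 − 4684 = 311
Selection 10: 311 + 388 = 699
Selection 11: 699 + 388 = 1087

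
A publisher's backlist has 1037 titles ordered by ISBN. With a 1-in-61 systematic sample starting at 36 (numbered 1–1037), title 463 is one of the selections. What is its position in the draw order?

k = 61
position = (463 − 36)/61 + 1 = 427/61 + 1 = 7 + 1 = 8

8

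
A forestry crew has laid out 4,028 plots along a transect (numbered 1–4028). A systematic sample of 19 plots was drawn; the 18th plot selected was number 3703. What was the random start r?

99

k = 4028/19 = 212
r = 3703 − (18−1)×212 = 3703 − 3604 = 99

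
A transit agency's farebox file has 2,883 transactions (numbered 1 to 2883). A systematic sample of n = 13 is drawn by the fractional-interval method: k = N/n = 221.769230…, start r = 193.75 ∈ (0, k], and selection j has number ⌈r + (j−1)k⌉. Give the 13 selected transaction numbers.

194, 416, 638, 860, 1081, 1303, 1525, 1747, 1968, 2190, 2412, 2634, 2855

j=1: r + 0k = 193.75 → ⌈·⌉ = 194
j=2: r + 1k = 415.519230… → ⌈·⌉ = 416
j=3: r + 2k = 637.288461… → ⌈·⌉ = 638
j=4: r + 3k = 859.057692… → ⌈·⌉ = 860
j=5: r + 4k = 1080.826923… → ⌈·⌉ = 1081
j=6: r + 5k = 1302.596153… → ⌈·⌉ = 1303
j=7: r + 6k = 1524.365384… → ⌈·⌉ = 1525
j=8: r + 7k = 1746.134615… → ⌈·⌉ = 1747
j=9: r + 8k = 1967.903846… → ⌈·⌉ = 1968
j=10: r + 9k = 2189.673076… → ⌈·⌉ = 2190
j=11: r + 10k = 2411.442307… → ⌈·⌉ = 2412
j=12: r + 11k = 2633.211538… → ⌈·⌉ = 2634
j=13: r + 12k = 2854.980769… → ⌈·⌉ = 2855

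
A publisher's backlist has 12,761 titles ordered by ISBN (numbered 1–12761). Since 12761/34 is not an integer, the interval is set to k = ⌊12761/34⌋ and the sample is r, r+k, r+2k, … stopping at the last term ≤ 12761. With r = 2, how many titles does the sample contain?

k = ⌊12761/34⌋ = 375
Achieved size = ⌊(12761 − 2)/375⌋ + 1 = ⌊12759/375⌋ + 1 = 34 + 1 = 35
(last selection: 2 + 34×375 = 12752 ≤ 12761; next would be 13127 > 12761)

35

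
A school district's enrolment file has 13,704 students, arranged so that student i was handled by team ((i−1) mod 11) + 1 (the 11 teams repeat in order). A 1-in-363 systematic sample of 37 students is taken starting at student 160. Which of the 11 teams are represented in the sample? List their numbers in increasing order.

6

Consecutive selections differ by k = 363, so their team numbers differ by 363 mod 11 = 0.
gcd(363, 11) = 11, so the sample visits 11/11 = 1 distinct residues mod 11.
Start 160 is team 6; the teams hit are 6.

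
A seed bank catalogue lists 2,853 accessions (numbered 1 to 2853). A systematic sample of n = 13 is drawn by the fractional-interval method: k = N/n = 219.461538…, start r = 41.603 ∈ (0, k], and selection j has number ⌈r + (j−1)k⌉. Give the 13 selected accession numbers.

42, 262, 481, 700, 920, 1139, 1359, 1578, 1798, 2017, 2237, 2456, 2676

j=1: r + 0k = 41.603 → ⌈·⌉ = 42
j=2: r + 1k = 261.064538… → ⌈·⌉ = 262
j=3: r + 2k = 480.526076… → ⌈·⌉ = 481
j=4: r + 3k = 699.987615… → ⌈·⌉ = 700
j=5: r + 4k = 919.449153… → ⌈·⌉ = 920
j=6: r + 5k = 1138.910692… → ⌈·⌉ = 1139
j=7: r + 6k = 1358.372230… → ⌈·⌉ = 1359
j=8: r + 7k = 1577.833769… → ⌈·⌉ = 1578
j=9: r + 8k = 1797.295307… → ⌈·⌉ = 1798
j=10: r + 9k = 2016.756846… → ⌈·⌉ = 2017
j=11: r + 10k = 2236.218384… → ⌈·⌉ = 2237
j=12: r + 11k = 2455.679923… → ⌈·⌉ = 2456
j=13: r + 12k = 2675.141461… → ⌈·⌉ = 2676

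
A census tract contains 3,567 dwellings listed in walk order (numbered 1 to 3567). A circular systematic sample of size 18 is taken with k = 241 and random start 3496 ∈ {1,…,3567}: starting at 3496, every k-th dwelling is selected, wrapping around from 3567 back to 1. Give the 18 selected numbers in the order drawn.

3496, 170, 411, 652, 893, 1134, 1375, 1616, 1857, 2098, 2339, 2580, 2821, 3062, 3303, 3544, 218, 459

Selection 1: 3496
Selection 2: 3496 + 241 = 3737 → 3737 − 3567 = 170
Selection 3: 170 + 241 = 411
Selection 4: 411 + 241 = 652
Selection 5: 652 + 241 = 893
Selection 6: 893 + 241 = 1134
Selection 7: 1134 + 241 = 1375
Selection 8: 1375 + 241 = 1616
Selection 9: 1616 + 241 = 1857
Selection 10: 1857 + 241 = 2098
Selection 11: 2098 + 241 = 2339
Selection 12: 2339 + 241 = 2580
Selection 13: 2580 + 241 = 2821
Selection 14: 2821 + 241 = 3062
Selection 15: 3062 + 241 = 3303
Selection 16: 3303 + 241 = 3544
Selection 17: 3544 + 241 = 3785 → 3785 − 3567 = 218
Selection 18: 218 + 241 = 459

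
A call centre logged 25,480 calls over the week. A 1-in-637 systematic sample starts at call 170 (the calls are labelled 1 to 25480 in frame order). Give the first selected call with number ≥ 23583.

23739

k = 637
Steps past start: ⌈(23583 − 170)/637⌉ = ⌈23413/637⌉ = 37
Selected call: 170 + 37×637 = 23739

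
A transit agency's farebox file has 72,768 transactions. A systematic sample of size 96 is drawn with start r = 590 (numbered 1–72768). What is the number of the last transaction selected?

k = 72768/96 = 758
96th selection = r + (96−1)·k = 590 + 95×758 = 590 + 72010 = 72600

72600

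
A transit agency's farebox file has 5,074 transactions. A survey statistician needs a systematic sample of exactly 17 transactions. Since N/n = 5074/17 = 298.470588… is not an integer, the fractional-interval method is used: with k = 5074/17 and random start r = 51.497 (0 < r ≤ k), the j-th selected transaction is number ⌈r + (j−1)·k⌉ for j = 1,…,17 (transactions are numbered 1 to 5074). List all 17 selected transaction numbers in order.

j=1: r + 0k = 51.497 → ⌈·⌉ = 52
j=2: r + 1k = 349.967588… → ⌈·⌉ = 350
j=3: r + 2k = 648.438176… → ⌈·⌉ = 649
j=4: r + 3k = 946.908764… → ⌈·⌉ = 947
j=5: r + 4k = 1245.379352… → ⌈·⌉ = 1246
j=6: r + 5k = 1543.849941… → ⌈·⌉ = 1544
j=7: r + 6k = 1842.320529… → ⌈·⌉ = 1843
j=8: r + 7k = 2140.791117… → ⌈·⌉ = 2141
j=9: r + 8k = 2439.261705… → ⌈·⌉ = 2440
j=10: r + 9k = 2737.732294… → ⌈·⌉ = 2738
j=11: r + 10k = 3036.202882… → ⌈·⌉ = 3037
j=12: r + 11k = 3334.673470… → ⌈·⌉ = 3335
j=13: r + 12k = 3633.144058… → ⌈·⌉ = 3634
j=14: r + 13k = 3931.614647… → ⌈·⌉ = 3932
j=15: r + 14k = 4230.085235… → ⌈·⌉ = 4231
j=16: r + 15k = 4528.555823… → ⌈·⌉ = 4529
j=17: r + 16k = 4827.026411… → ⌈·⌉ = 4828

52, 350, 649, 947, 1246, 1544, 1843, 2141, 2440, 2738, 3037, 3335, 3634, 3932, 4231, 4529, 4828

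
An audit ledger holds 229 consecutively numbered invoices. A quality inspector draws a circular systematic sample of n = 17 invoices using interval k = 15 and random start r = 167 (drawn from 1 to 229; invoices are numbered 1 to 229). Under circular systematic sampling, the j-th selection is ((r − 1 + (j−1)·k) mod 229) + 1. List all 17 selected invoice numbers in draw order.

Selection 1: 167
Selection 2: 167 + 15 = 182
Selection 3: 182 + 15 = 197
Selection 4: 197 + 15 = 212
Selection 5: 212 + 15 = 227
Selection 6: 227 + 15 = 242 → 242 − 229 = 13
Selection 7: 13 + 15 = 28
Selection 8: 28 + 15 = 43
Selection 9: 43 + 15 = 58
Selection 10: 58 + 15 = 73
Selection 11: 73 + 15 = 88
Selection 12: 88 + 15 = 103
Selection 13: 103 + 15 = 118
Selection 14: 118 + 15 = 133
Selection 15: 133 + 15 = 148
Selection 16: 148 + 15 = 163
Selection 17: 163 + 15 = 178

167, 182, 197, 212, 227, 13, 28, 43, 58, 73, 88, 103, 118, 133, 148, 163, 178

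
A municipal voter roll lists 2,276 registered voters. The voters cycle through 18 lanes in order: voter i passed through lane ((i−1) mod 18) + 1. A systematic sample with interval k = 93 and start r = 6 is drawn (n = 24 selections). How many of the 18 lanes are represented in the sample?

6

Consecutive selections differ by k = 93, so their lane numbers differ by 93 mod 18 = 3.
gcd(93, 18) = 3, so the sample visits 18/3 = 6 distinct residues mod 18.
Start 6 is lane 6; the lanes hit are 3, 6, 9, 12, 15, 18.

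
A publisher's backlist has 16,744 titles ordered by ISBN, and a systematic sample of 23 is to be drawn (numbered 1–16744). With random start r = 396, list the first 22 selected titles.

k = N/n = 16744/23 = 728
title 1: 396
title 2: 396 + 728 = 1124
title 3: 1124 + 728 = 1852
title 4: 1852 + 728 = 2580
title 5: 2580 + 728 = 3308
title 6: 3308 + 728 = 4036
title 7: 4036 + 728 = 4764
title 8: 4764 + 728 = 5492
title 9: 5492 + 728 = 6220
title 10: 6220 + 728 = 6948
title 11: 6948 + 728 = 7676
title 12: 7676 + 728 = 8404
title 13: 8404 + 728 = 9132
title 14: 9132 + 728 = 9860
title 15: 9860 + 728 = 10588
title 16: 10588 + 728 = 11316
title 17: 11316 + 728 = 12044
title 18: 12044 + 728 = 12772
title 19: 12772 + 728 = 13500
title 20: 13500 + 728 = 14228
title 21: 14228 + 728 = 14956
title 22: 14956 + 728 = 15684

396, 1124, 1852, 2580, 3308, 4036, 4764, 5492, 6220, 6948, 7676, 8404, 9132, 9860, 10588, 11316, 12044, 12772, 13500, 14228, 14956, 15684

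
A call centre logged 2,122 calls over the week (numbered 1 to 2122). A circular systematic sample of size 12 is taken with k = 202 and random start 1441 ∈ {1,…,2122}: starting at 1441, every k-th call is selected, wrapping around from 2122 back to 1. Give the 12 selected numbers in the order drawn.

Selection 1: 1441
Selection 2: 1441 + 202 = 1643
Selection 3: 1643 + 202 = 1845
Selection 4: 1845 + 202 = 2047
Selection 5: 2047 + 202 = 2249 → 2249 − 2122 = 127
Selection 6: 127 + 202 = 329
Selection 7: 329 + 202 = 531
Selection 8: 531 + 202 = 733
Selection 9: 733 + 202 = 935
Selection 10: 935 + 202 = 1137
Selection 11: 1137 + 202 = 1339
Selection 12: 1339 + 202 = 1541

1441, 1643, 1845, 2047, 127, 329, 531, 733, 935, 1137, 1339, 1541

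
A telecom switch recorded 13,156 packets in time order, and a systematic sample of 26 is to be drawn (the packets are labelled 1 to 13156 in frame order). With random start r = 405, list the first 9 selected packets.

k = N/n = 13156/26 = 506
packet 1: 405
packet 2: 405 + 506 = 911
packet 3: 911 + 506 = 1417
packet 4: 1417 + 506 = 1923
packet 5: 1923 + 506 = 2429
packet 6: 2429 + 506 = 2935
packet 7: 2935 + 506 = 3441
packet 8: 3441 + 506 = 3947
packet 9: 3947 + 506 = 4453

405, 911, 1417, 1923, 2429, 2935, 3441, 3947, 4453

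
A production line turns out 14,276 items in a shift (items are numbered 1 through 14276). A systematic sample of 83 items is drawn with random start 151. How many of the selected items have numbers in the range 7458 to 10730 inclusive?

k = 14276/83 = 172
First selection ≥ 7458: 151 + ⌈(7458−151)/172⌉·172 = 151 + 43×172 = 7547
Last selection ≤ 10730: 151 + ⌊(10730−151)/172⌋·172 = 151 + 61×172 = 10643
Count = 61 − 43 + 1 = 19

19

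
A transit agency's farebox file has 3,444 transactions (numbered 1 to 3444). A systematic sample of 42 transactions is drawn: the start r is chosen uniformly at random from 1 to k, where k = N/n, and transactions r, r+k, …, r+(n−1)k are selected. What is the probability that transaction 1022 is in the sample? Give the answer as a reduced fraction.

1/82

k = 3444/42 = 82.
Transaction 1022 is selected iff r ≡ 1022 (mod 82); exactly one such r in {1,…,82}.
Inclusion probability = 1/82.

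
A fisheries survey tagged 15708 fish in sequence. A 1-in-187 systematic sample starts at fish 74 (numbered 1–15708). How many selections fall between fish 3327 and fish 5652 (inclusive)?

12

k = 187
First selection ≥ 3327: 74 + ⌈(3327−74)/187⌉·187 = 74 + 18×187 = 3440
Last selection ≤ 5652: 74 + ⌊(5652−74)/187⌋·187 = 74 + 29×187 = 5497
Count = 29 − 18 + 1 = 12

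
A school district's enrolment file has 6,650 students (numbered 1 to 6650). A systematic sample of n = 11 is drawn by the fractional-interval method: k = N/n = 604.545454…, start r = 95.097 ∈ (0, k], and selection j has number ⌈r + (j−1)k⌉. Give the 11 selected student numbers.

j=1: r + 0k = 95.097 → ⌈·⌉ = 96
j=2: r + 1k = 699.642454… → ⌈·⌉ = 700
j=3: r + 2k = 1304.187909… → ⌈·⌉ = 1305
j=4: r + 3k = 1908.733363… → ⌈·⌉ = 1909
j=5: r + 4k = 2513.278818… → ⌈·⌉ = 2514
j=6: r + 5k = 3117.824272… → ⌈·⌉ = 3118
j=7: r + 6k = 3722.369727… → ⌈·⌉ = 3723
j=8: r + 7k = 4326.915181… → ⌈·⌉ = 4327
j=9: r + 8k = 4931.460636… → ⌈·⌉ = 4932
j=10: r + 9k = 5536.006090… → ⌈·⌉ = 5537
j=11: r + 10k = 6140.551545… → ⌈·⌉ = 6141

96, 700, 1305, 1909, 2514, 3118, 3723, 4327, 4932, 5537, 6141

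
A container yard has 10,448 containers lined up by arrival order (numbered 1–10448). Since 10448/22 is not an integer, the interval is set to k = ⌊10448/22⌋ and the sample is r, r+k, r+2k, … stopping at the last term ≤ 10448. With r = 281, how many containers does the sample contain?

k = ⌊10448/22⌋ = 474
Achieved size = ⌊(10448 − 281)/474⌋ + 1 = ⌊10167/474⌋ + 1 = 21 + 1 = 22
(last selection: 281 + 21×474 = 10235 ≤ 10448; next would be 10709 > 10448)

22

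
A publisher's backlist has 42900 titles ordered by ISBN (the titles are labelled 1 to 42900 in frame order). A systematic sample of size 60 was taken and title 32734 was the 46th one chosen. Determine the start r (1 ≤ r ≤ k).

k = 42900/60 = 715
r = 32734 − (46−1)×715 = 32734 − 32175 = 559

559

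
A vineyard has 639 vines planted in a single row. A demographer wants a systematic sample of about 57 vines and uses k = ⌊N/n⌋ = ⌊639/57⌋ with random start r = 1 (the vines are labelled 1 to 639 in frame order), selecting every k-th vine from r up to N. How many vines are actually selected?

k = ⌊639/57⌋ = 11
Achieved size = ⌊(639 − 1)/11⌋ + 1 = ⌊638/11⌋ + 1 = 58 + 1 = 59
(last selection: 1 + 58×11 = 639 ≤ 639; next would be 650 > 639)

59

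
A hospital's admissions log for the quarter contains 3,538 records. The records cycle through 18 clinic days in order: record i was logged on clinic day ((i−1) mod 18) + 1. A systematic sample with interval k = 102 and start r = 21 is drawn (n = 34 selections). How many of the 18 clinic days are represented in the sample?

3

Consecutive selections differ by k = 102, so their clinic day numbers differ by 102 mod 18 = 12.
gcd(102, 18) = 6, so the sample visits 18/6 = 3 distinct residues mod 18.
Start 21 is clinic day 3; the clinic days hit are 3, 9, 15.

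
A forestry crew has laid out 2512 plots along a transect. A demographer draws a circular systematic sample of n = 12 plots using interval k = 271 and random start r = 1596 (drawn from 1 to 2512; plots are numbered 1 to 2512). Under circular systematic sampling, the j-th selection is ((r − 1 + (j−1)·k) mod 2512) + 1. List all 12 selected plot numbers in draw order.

Selection 1: 1596
Selection 2: 1596 + 271 = 1867
Selection 3: 1867 + 271 = 2138
Selection 4: 2138 + 271 = 2409
Selection 5: 2409 + 271 = 2680 → 2680 − 2512 = 168
Selection 6: 168 + 271 = 439
Selection 7: 439 + 271 = 710
Selection 8: 710 + 271 = 981
Selection 9: 981 + 271 = 1252
Selection 10: 1252 + 271 = 1523
Selection 11: 1523 + 271 = 1794
Selection 12: 1794 + 271 = 2065

1596, 1867, 2138, 2409, 168, 439, 710, 981, 1252, 1523, 1794, 2065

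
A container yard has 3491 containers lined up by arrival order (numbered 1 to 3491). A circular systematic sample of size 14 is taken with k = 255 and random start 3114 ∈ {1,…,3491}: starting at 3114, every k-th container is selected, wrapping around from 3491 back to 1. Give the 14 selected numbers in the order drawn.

Selection 1: 3114
Selection 2: 3114 + 255 = 3369
Selection 3: 3369 + 255 = 3624 → 3624 − 3491 = 133
Selection 4: 133 + 255 = 388
Selection 5: 388 + 255 = 643
Selection 6: 643 + 255 = 898
Selection 7: 898 + 255 = 1153
Selection 8: 1153 + 255 = 1408
Selection 9: 1408 + 255 = 1663
Selection 10: 1663 + 255 = 1918
Selection 11: 1918 + 255 = 2173
Selection 12: 2173 + 255 = 2428
Selection 13: 2428 + 255 = 2683
Selection 14: 2683 + 255 = 2938

3114, 3369, 133, 388, 643, 898, 1153, 1408, 1663, 1918, 2173, 2428, 2683, 2938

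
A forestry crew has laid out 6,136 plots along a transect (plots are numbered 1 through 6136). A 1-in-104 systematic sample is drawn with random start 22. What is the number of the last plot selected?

6054

k = 104
59th selection = r + (59−1)·k = 22 + 58×104 = 22 + 6032 = 6054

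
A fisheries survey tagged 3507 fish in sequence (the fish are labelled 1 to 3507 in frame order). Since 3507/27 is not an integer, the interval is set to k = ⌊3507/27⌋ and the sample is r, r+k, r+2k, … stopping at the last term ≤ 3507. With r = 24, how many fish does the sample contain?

k = ⌊3507/27⌋ = 129
Achieved size = ⌊(3507 − 24)/129⌋ + 1 = ⌊3483/129⌋ + 1 = 27 + 1 = 28
(last selection: 24 + 27×129 = 3507 ≤ 3507; next would be 3636 > 3507)

28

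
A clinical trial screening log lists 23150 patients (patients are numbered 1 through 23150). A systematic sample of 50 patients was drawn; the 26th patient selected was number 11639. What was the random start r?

k = 23150/50 = 463
r = 11639 − (26−1)×463 = 11639 − 11575 = 64

64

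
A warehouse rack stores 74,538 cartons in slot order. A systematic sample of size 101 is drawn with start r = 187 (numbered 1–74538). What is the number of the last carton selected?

k = 74538/101 = 738
101st selection = r + (101−1)·k = 187 + 100×738 = 187 + 73800 = 73987

73987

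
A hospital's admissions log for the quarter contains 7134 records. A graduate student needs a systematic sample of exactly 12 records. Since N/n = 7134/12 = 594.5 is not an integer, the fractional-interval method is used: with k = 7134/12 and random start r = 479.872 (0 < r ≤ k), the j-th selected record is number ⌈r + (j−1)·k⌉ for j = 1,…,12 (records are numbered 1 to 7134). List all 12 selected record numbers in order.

480, 1075, 1669, 2264, 2858, 3453, 4047, 4642, 5236, 5831, 6425, 7020

j=1: r + 0k = 479.872 → ⌈·⌉ = 480
j=2: r + 1k = 1074.372 → ⌈·⌉ = 1075
j=3: r + 2k = 1668.872 → ⌈·⌉ = 1669
j=4: r + 3k = 2263.372 → ⌈·⌉ = 2264
j=5: r + 4k = 2857.872 → ⌈·⌉ = 2858
j=6: r + 5k = 3452.372 → ⌈·⌉ = 3453
j=7: r + 6k = 4046.872 → ⌈·⌉ = 4047
j=8: r + 7k = 4641.372 → ⌈·⌉ = 4642
j=9: r + 8k = 5235.872 → ⌈·⌉ = 5236
j=10: r + 9k = 5830.372 → ⌈·⌉ = 5831
j=11: r + 10k = 6424.872 → ⌈·⌉ = 6425
j=12: r + 11k = 7019.372 → ⌈·⌉ = 7020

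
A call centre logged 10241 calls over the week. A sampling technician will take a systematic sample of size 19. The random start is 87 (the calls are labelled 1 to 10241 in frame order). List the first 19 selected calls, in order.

87, 626, 1165, 1704, 2243, 2782, 3321, 3860, 4399, 4938, 5477, 6016, 6555, 7094, 7633, 8172, 8711, 9250, 9789

k = N/n = 10241/19 = 539
call 1: 87
call 2: 87 + 539 = 626
call 3: 626 + 539 = 1165
call 4: 1165 + 539 = 1704
call 5: 1704 + 539 = 2243
call 6: 2243 + 539 = 2782
call 7: 2782 + 539 = 3321
call 8: 3321 + 539 = 3860
call 9: 3860 + 539 = 4399
call 10: 4399 + 539 = 4938
call 11: 4938 + 539 = 5477
call 12: 5477 + 539 = 6016
call 13: 6016 + 539 = 6555
call 14: 6555 + 539 = 7094
call 15: 7094 + 539 = 7633
call 16: 7633 + 539 = 8172
call 17: 8172 + 539 = 8711
call 18: 8711 + 539 = 9250
call 19: 9250 + 539 = 9789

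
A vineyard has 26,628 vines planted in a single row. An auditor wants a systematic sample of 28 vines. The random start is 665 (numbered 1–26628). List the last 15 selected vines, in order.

k = N/n = 26628/28 = 951
14th selection = 665 + 13×951 = 13028
15th: 13028 + 951 = 13979
16th: 13979 + 951 = 14930
17th: 14930 + 951 = 15881
18th: 15881 + 951 = 16832
19th: 16832 + 951 = 17783
20th: 17783 + 951 = 18734
21st: 18734 + 951 = 19685
22nd: 19685 + 951 = 20636
23rd: 20636 + 951 = 21587
24th: 21587 + 951 = 22538
25th: 22538 + 951 = 23489
26th: 23489 + 951 = 24440
27th: 24440 + 951 = 25391
28th: 25391 + 951 = 26342

13028, 13979, 14930, 15881, 16832, 17783, 18734, 19685, 20636, 21587, 22538, 23489, 24440, 25391, 26342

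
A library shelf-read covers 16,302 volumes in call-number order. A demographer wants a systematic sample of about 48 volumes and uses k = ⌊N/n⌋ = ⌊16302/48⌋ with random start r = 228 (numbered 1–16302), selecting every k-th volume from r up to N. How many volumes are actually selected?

k = ⌊16302/48⌋ = 339
Achieved size = ⌊(16302 − 228)/339⌋ + 1 = ⌊16074/339⌋ + 1 = 47 + 1 = 48
(last selection: 228 + 47×339 = 16161 ≤ 16302; next would be 16500 > 16302)

48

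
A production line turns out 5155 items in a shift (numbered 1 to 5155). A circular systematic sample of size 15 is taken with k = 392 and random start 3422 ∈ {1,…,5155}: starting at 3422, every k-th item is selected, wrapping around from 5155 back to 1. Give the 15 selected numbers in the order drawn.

3422, 3814, 4206, 4598, 4990, 227, 619, 1011, 1403, 1795, 2187, 2579, 2971, 3363, 3755

Selection 1: 3422
Selection 2: 3422 + 392 = 3814
Selection 3: 3814 + 392 = 4206
Selection 4: 4206 + 392 = 4598
Selection 5: 4598 + 392 = 4990
Selection 6: 4990 + 392 = 5382 → 5382 − 5155 = 227
Selection 7: 227 + 392 = 619
Selection 8: 619 + 392 = 1011
Selection 9: 1011 + 392 = 1403
Selection 10: 1403 + 392 = 1795
Selection 11: 1795 + 392 = 2187
Selection 12: 2187 + 392 = 2579
Selection 13: 2579 + 392 = 2971
Selection 14: 2971 + 392 = 3363
Selection 15: 3363 + 392 = 3755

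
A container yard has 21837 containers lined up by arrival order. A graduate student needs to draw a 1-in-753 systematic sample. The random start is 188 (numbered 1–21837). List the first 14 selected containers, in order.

188, 941, 1694, 2447, 3200, 3953, 4706, 5459, 6212, 6965, 7718, 8471, 9224, 9977

container 1: 188
container 2: 188 + 753 = 941
container 3: 941 + 753 = 1694
container 4: 1694 + 753 = 2447
container 5: 2447 + 753 = 3200
container 6: 3200 + 753 = 3953
container 7: 3953 + 753 = 4706
container 8: 4706 + 753 = 5459
container 9: 5459 + 753 = 6212
container 10: 6212 + 753 = 6965
container 11: 6965 + 753 = 7718
container 12: 7718 + 753 = 8471
container 13: 8471 + 753 = 9224
container 14: 9224 + 753 = 9977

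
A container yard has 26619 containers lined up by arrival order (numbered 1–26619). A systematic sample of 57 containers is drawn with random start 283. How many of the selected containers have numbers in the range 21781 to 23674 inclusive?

k = 26619/57 = 467
First selection ≥ 21781: 283 + ⌈(21781−283)/467⌉·467 = 283 + 47×467 = 22232
Last selection ≤ 23674: 283 + ⌊(23674−283)/467⌋·467 = 283 + 50×467 = 23633
Count = 50 − 47 + 1 = 4

4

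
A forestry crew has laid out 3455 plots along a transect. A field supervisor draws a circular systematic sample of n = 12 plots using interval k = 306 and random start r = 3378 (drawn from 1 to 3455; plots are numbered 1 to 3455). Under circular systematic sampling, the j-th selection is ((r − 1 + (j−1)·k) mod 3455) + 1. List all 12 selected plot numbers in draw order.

Selection 1: 3378
Selection 2: 3378 + 306 = 3684 → 3684 − 3455 = 229
Selection 3: 229 + 306 = 535
Selection 4: 535 + 306 = 841
Selection 5: 841 + 306 = 1147
Selection 6: 1147 + 306 = 1453
Selection 7: 1453 + 306 = 1759
Selection 8: 1759 + 306 = 2065
Selection 9: 2065 + 306 = 2371
Selection 10: 2371 + 306 = 2677
Selection 11: 2677 + 306 = 2983
Selection 12: 2983 + 306 = 3289

3378, 229, 535, 841, 1147, 1453, 1759, 2065, 2371, 2677, 2983, 3289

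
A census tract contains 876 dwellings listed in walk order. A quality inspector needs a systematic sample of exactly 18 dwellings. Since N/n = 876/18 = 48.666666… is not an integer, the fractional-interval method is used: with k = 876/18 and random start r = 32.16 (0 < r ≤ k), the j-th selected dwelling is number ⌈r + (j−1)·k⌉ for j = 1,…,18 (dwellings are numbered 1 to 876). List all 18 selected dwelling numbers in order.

33, 81, 130, 179, 227, 276, 325, 373, 422, 471, 519, 568, 617, 665, 714, 763, 811, 860

j=1: r + 0k = 32.16 → ⌈·⌉ = 33
j=2: r + 1k = 80.826666… → ⌈·⌉ = 81
j=3: r + 2k = 129.493333… → ⌈·⌉ = 130
j=4: r + 3k = 178.16 → ⌈·⌉ = 179
j=5: r + 4k = 226.826666… → ⌈·⌉ = 227
j=6: r + 5k = 275.493333… → ⌈·⌉ = 276
j=7: r + 6k = 324.16 → ⌈·⌉ = 325
j=8: r + 7k = 372.826666… → ⌈·⌉ = 373
j=9: r + 8k = 421.493333… → ⌈·⌉ = 422
j=10: r + 9k = 470.16 → ⌈·⌉ = 471
j=11: r + 10k = 518.826666… → ⌈·⌉ = 519
j=12: r + 11k = 567.493333… → ⌈·⌉ = 568
j=13: r + 12k = 616.16 → ⌈·⌉ = 617
j=14: r + 13k = 664.826666… → ⌈·⌉ = 665
j=15: r + 14k = 713.493333… → ⌈·⌉ = 714
j=16: r + 15k = 762.16 → ⌈·⌉ = 763
j=17: r + 16k = 810.826666… → ⌈·⌉ = 811
j=18: r + 17k = 859.493333… → ⌈·⌉ = 860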